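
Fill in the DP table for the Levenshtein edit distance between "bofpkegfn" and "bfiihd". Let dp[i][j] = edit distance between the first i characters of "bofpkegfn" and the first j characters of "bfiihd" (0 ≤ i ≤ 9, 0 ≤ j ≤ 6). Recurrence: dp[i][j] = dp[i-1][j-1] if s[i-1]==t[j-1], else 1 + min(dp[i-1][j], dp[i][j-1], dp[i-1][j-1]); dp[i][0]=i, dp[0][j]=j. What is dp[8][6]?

   ''  b  f  i  i  h  d
''  0  1  2  3  4  5  6
 b  1  0  1  2  3  4  5
 o  2  1  1  2  3  4  5
 f  3  2  1  2  3  4  5
 p  4  3  2  2  3  4  5
 k  5  4  3  3  3  4  5
 e  6  5  4  4  4  4  5
 g  7  6  5  5  5  5  5
 f  8  7  6  6  6  6  6
 n  9  8  7  7  7  7  7

6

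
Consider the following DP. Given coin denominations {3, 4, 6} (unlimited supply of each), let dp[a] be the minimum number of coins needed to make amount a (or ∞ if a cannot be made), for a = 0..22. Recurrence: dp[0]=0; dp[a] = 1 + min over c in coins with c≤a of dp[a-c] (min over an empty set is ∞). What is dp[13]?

3

 a  0  1  2  3  4  5  6  7  8  9 10 11 12 13 14 15 16 17 18 19 20 21 22
dp  0  -  -  1  1  -  1  2  2  2  2  3  2  3  3  3  3  4  3  4  4  4  4
(- denotes ∞ / unreachable)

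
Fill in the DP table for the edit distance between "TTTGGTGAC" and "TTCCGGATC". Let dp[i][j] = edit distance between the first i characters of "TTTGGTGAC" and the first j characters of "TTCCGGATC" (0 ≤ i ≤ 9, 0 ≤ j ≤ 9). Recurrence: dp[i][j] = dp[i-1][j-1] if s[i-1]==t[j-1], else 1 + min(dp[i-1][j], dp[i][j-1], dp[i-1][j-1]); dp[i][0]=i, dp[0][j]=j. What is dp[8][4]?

   ''  T  T  C  C  G  G  A  T  C
''  0  1  2  3  4  5  6  7  8  9
 T  1  0  1  2  3  4  5  6  7  8
 T  2  1  0  1  2  3  4  5  6  7
 T  3  2  1  1  2  3  4  5  5  6
 G  4  3  2  2  2  2  3  4  5  6
 G  5  4  3  3  3  2  2  3  4  5
 T  6  5  4  4  4  3  3  3  3  4
 G  7  6  5  5  5  4  3  4  4  4
 A  8  7  6  6  6  5  4  3  4  5
 C  9  8  7  6  6  6  5  4  4  4

6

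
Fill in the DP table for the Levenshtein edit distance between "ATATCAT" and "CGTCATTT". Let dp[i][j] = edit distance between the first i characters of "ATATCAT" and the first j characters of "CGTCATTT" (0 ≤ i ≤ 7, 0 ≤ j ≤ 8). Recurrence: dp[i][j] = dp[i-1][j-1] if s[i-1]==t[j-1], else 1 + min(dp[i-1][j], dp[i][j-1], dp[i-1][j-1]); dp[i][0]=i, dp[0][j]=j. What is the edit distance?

5

   ''  C  G  T  C  A  T  T  T
''  0  1  2  3  4  5  6  7  8
 A  1  1  2  3  4  4  5  6  7
 T  2  2  2  2  3  4  4  5  6
 A  3  3  3  3  3  3  4  5  6
 T  4  4  4  3  4  4  3  4  5
 C  5  4  5  4  3  4  4  4  5
 A  6  5  5  5  4  3  4  5  5
 T  7  6  6  5  5  4  3  4  5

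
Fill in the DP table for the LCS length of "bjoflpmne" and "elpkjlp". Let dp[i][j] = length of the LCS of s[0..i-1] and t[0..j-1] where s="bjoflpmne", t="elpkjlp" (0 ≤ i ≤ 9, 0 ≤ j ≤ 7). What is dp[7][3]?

   ''  e  l  p  k  j  l  p
''  0  0  0  0  0  0  0  0
 b  0  0  0  0  0  0  0  0
 j  0  0  0  0  0  1  1  1
 o  0  0  0  0  0  1  1  1
 f  0  0  0  0  0  1  1  1
 l  0  0  1  1  1  1  2  2
 p  0  0  1  2  2  2  2  3
 m  0  0  1  2  2  2  2  3
 n  0  0  1  2  2  2  2  3
 e  0  1  1  2  2  2  2  3

2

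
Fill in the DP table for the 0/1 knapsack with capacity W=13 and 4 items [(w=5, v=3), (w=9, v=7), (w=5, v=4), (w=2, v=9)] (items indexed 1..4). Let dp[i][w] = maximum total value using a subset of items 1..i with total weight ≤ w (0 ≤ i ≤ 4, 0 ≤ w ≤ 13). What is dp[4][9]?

i\w   0   1   2   3   4   5   6   7   8   9  10  11  12  13
  0   0   0   0   0   0   0   0   0   0   0   0   0   0   0
  1   0   0   0   0   0   3   3   3   3   3   3   3   3   3
  2   0   0   0   0   0   3   3   3   3   7   7   7   7   7
  3   0   0   0   0   0   4   4   4   4   7   7   7   7   7
  4   0   0   9   9   9   9   9  13  13  13  13  16  16  16

13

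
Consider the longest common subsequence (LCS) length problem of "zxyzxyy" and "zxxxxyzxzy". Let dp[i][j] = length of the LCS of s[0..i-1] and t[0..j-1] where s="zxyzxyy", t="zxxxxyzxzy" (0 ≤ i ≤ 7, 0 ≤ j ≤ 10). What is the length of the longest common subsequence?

6

   ''  z  x  x  x  x  y  z  x  z  y
''  0  0  0  0  0  0  0  0  0  0  0
 z  0  1  1  1  1  1  1  1  1  1  1
 x  0  1  2  2  2  2  2  2  2  2  2
 y  0  1  2  2  2  2  3  3  3  3  3
 z  0  1  2  2  2  2  3  4  4  4  4
 x  0  1  2  3  3  3  3  4  5  5  5
 y  0  1  2  3  3  3  4  4  5  5  6
 y  0  1  2  3  3  3  4  4  5  5  6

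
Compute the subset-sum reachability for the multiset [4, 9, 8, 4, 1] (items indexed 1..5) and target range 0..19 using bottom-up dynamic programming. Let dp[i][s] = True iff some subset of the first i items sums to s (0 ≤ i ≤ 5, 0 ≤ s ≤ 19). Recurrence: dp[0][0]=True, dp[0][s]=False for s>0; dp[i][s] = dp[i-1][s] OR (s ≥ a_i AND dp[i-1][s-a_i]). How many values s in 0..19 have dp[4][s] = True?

i\s   0   1   2   3   4   5   6   7   8   9  10  11  12  13  14  15  16  17  18  19
  0   T   F   F   F   F   F   F   F   F   F   F   F   F   F   F   F   F   F   F   F
  1   T   F   F   F   T   F   F   F   F   F   F   F   F   F   F   F   F   F   F   F
  2   T   F   F   F   T   F   F   F   F   T   F   F   F   T   F   F   F   F   F   F
  3   T   F   F   F   T   F   F   F   T   T   F   F   T   T   F   F   F   T   F   F
  4   T   F   F   F   T   F   F   F   T   T   F   F   T   T   F   F   T   T   F   F
  5   T   T   F   F   T   T   F   F   T   T   T   F   T   T   T   F   T   T   T   F

8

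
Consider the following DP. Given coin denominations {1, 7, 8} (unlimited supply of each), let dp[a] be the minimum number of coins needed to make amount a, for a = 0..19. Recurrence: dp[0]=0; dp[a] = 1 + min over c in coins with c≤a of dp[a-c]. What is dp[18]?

4

 a  0  1  2  3  4  5  6  7  8  9 10 11 12 13 14 15 16 17 18 19
dp  0  1  2  3  4  5  6  1  1  2  3  4  5  6  2  2  2  3  4  5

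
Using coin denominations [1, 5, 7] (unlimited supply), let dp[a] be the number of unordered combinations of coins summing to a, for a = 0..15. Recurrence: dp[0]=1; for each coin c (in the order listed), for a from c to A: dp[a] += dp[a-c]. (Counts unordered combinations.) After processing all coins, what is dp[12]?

after  coin     0     1     2     3     4     5     6     7     8     9    10    11    12    13    14    15
          1     1     1     1     1     1     1     1     1     1     1     1     1     1     1     1     1
          5     1     1     1     1     1     2     2     2     2     2     3     3     3     3     3     4
          7     1     1     1     1     1     2     2     3     3     3     4     4     5     5     6     7

5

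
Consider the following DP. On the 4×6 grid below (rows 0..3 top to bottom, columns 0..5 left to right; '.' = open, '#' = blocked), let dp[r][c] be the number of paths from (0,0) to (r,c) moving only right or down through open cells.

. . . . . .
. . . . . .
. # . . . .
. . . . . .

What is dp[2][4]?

12

r\c   0   1   2   3   4   5
  0   1   1   1   1   1   1
  1   1   2   3   4   5   6
  2   1   0   3   7  12  18
  3   1   1   4  11  23  41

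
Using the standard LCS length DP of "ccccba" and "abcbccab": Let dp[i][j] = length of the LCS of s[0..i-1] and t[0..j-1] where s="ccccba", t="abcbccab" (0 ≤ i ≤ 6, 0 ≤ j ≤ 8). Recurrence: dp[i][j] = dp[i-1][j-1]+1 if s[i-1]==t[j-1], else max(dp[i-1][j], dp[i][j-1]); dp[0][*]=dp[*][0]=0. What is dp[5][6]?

   ''  a  b  c  b  c  c  a  b
''  0  0  0  0  0  0  0  0  0
 c  0  0  0  1  1  1  1  1  1
 c  0  0  0  1  1  2  2  2  2
 c  0  0  0  1  1  2  3  3  3
 c  0  0  0  1  1  2  3  3  3
 b  0  0  1  1  2  2  3  3  4
 a  0  1  1  1  2  2  3  4  4

3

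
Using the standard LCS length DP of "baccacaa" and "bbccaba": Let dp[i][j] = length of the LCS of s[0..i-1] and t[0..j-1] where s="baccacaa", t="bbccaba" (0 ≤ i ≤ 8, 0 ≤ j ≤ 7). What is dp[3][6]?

   ''  b  b  c  c  a  b  a
''  0  0  0  0  0  0  0  0
 b  0  1  1  1  1  1  1  1
 a  0  1  1  1  1  2  2  2
 c  0  1  1  2  2  2  2  2
 c  0  1  1  2  3  3  3  3
 a  0  1  1  2  3  4  4  4
 c  0  1  1  2  3  4  4  4
 a  0  1  1  2  3  4  4  5
 a  0  1  1  2  3  4  4  5

2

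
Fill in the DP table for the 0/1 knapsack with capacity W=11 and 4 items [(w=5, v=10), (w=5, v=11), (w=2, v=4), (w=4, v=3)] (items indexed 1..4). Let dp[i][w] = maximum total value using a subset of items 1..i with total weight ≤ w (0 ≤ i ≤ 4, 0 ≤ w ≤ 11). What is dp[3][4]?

i\w   0   1   2   3   4   5   6   7   8   9  10  11
  0   0   0   0   0   0   0   0   0   0   0   0   0
  1   0   0   0   0   0  10  10  10  10  10  10  10
  2   0   0   0   0   0  11  11  11  11  11  21  21
  3   0   0   4   4   4  11  11  15  15  15  21  21
  4   0   0   4   4   4  11  11  15  15  15  21  21

4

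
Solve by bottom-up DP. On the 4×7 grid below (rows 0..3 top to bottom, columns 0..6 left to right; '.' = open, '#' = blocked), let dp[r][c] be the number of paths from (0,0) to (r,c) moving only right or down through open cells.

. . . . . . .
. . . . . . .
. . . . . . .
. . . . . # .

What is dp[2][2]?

r\c   0   1   2   3   4   5   6
  0   1   1   1   1   1   1   1
  1   1   2   3   4   5   6   7
  2   1   3   6  10  15  21  28
  3   1   4  10  20  35   0  28

6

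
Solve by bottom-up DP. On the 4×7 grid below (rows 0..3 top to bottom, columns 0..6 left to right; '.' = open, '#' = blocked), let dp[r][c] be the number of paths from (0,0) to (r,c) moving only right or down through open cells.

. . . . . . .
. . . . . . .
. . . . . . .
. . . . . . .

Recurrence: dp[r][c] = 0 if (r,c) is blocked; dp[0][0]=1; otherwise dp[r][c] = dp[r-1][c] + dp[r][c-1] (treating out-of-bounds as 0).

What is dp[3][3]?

r\c   0   1   2   3   4   5   6
  0   1   1   1   1   1   1   1
  1   1   2   3   4   5   6   7
  2   1   3   6  10  15  21  28
  3   1   4  10  20  35  56  84

20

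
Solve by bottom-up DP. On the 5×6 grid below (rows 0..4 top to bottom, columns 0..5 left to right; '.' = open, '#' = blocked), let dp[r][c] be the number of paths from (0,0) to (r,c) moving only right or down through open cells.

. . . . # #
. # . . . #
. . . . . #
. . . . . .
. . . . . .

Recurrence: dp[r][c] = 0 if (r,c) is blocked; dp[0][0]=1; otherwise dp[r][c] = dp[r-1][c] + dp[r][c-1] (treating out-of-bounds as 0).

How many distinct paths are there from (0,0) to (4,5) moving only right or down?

r\c   0   1   2   3   4   5
  0   1   1   1   1   0   0
  1   1   0   1   2   2   0
  2   1   1   2   4   6   0
  3   1   2   4   8  14  14
  4   1   3   7  15  29  43

43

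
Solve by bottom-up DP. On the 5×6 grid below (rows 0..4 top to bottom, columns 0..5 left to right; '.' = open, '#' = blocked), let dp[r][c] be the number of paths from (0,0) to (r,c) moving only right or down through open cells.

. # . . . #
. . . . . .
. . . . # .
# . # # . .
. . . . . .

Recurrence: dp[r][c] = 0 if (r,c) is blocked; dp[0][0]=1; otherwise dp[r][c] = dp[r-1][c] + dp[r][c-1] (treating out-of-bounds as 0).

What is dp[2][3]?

4

r\c   0   1   2   3   4   5
  0   1   0   0   0   0   0
  1   1   1   1   1   1   1
  2   1   2   3   4   0   1
  3   0   2   0   0   0   1
  4   0   2   2   2   2   3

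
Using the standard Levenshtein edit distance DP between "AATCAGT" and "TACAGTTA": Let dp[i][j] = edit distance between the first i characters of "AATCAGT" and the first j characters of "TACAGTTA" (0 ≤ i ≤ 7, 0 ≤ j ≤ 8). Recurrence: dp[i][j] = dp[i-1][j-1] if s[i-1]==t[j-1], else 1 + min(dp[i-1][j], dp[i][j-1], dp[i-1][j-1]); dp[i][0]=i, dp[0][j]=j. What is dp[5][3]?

3

   ''  T  A  C  A  G  T  T  A
''  0  1  2  3  4  5  6  7  8
 A  1  1  1  2  3  4  5  6  7
 A  2  2  1  2  2  3  4  5  6
 T  3  2  2  2  3  3  3  4  5
 C  4  3  3  2  3  4  4  4  5
 A  5  4  3  3  2  3  4  5  4
 G  6  5  4  4  3  2  3  4  5
 T  7  6  5  5  4  3  2  3  4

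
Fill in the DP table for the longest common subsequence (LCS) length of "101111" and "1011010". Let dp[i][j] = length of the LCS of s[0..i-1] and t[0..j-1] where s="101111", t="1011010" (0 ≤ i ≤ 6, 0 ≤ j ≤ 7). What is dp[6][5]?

   ''  1  0  1  1  0  1  0
''  0  0  0  0  0  0  0  0
 1  0  1  1  1  1  1  1  1
 0  0  1  2  2  2  2  2  2
 1  0  1  2  3  3  3  3  3
 1  0  1  2  3  4  4  4  4
 1  0  1  2  3  4  4  5  5
 1  0  1  2  3  4  4  5  5

4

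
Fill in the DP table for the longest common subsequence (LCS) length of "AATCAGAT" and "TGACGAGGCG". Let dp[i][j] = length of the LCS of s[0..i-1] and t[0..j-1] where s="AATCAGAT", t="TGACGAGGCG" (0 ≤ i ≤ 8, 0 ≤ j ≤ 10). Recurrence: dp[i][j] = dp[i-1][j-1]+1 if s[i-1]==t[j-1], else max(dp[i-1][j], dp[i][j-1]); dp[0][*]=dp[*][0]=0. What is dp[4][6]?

   ''  T  G  A  C  G  A  G  G  C  G
''  0  0  0  0  0  0  0  0  0  0  0
 A  0  0  0  1  1  1  1  1  1  1  1
 A  0  0  0  1  1  1  2  2  2  2  2
 T  0  1  1  1  1  1  2  2  2  2  2
 C  0  1  1  1  2  2  2  2  2  3  3
 A  0  1  1  2  2  2  3  3  3  3  3
 G  0  1  2  2  2  3  3  4  4  4  4
 A  0  1  2  3  3  3  4  4  4  4  4
 T  0  1  2  3  3  3  4  4  4  4  4

2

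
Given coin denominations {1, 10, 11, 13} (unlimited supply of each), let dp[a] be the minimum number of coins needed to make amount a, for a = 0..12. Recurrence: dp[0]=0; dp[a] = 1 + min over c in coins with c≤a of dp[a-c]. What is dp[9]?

 a  0  1  2  3  4  5  6  7  8  9 10 11 12
dp  0  1  2  3  4  5  6  7  8  9  1  1  2

9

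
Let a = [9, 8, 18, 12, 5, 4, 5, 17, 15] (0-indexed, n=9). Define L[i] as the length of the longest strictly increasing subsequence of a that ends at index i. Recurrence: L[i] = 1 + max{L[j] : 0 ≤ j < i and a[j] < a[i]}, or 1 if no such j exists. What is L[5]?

   i    0    1    2    3    4    5    6    7    8
a[i]    9    8   18   12    5    4    5   17   15
L[i]    1    1    2    2    1    1    2    3    3

1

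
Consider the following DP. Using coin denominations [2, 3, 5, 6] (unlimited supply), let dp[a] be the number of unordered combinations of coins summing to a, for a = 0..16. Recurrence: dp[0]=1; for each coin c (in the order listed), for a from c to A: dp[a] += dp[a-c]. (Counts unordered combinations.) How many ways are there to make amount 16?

12

after  coin     0     1     2     3     4     5     6     7     8     9    10    11    12    13    14    15    16
          2     1     0     1     0     1     0     1     0     1     0     1     0     1     0     1     0     1
          3     1     0     1     1     1     1     2     1     2     2     2     2     3     2     3     3     3
          5     1     0     1     1     1     2     2     2     3     3     4     4     5     5     6     7     7
          6     1     0     1     1     1     2     3     2     4     4     5     6     8     7    10    11    12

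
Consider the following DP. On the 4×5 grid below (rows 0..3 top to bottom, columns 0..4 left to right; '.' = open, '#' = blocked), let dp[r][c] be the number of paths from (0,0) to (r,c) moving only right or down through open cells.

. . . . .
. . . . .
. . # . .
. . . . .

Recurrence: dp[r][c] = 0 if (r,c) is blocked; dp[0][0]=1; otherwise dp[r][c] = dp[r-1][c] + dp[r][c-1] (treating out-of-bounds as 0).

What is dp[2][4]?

9

r\c   0   1   2   3   4
  0   1   1   1   1   1
  1   1   2   3   4   5
  2   1   3   0   4   9
  3   1   4   4   8  17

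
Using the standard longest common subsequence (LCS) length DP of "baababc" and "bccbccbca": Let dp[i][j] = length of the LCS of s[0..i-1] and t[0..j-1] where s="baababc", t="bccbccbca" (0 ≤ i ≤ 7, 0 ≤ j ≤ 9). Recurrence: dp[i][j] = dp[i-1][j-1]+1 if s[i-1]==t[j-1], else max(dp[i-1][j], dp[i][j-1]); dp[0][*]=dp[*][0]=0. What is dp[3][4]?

1

   ''  b  c  c  b  c  c  b  c  a
''  0  0  0  0  0  0  0  0  0  0
 b  0  1  1  1  1  1  1  1  1  1
 a  0  1  1  1  1  1  1  1  1  2
 a  0  1  1  1  1  1  1  1  1  2
 b  0  1  1  1  2  2  2  2  2  2
 a  0  1  1  1  2  2  2  2  2  3
 b  0  1  1  1  2  2  2  3  3  3
 c  0  1  2  2  2  3  3  3  4  4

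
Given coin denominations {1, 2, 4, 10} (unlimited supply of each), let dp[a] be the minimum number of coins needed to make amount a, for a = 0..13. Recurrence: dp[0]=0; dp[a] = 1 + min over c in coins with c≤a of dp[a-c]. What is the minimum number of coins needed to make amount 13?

 a  0  1  2  3  4  5  6  7  8  9 10 11 12 13
dp  0  1  1  2  1  2  2  3  2  3  1  2  2  3

3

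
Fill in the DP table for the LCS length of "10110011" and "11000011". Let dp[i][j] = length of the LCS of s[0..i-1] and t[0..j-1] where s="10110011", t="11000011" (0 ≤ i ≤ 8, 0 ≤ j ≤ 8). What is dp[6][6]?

   ''  1  1  0  0  0  0  1  1
''  0  0  0  0  0  0  0  0  0
 1  0  1  1  1  1  1  1  1  1
 0  0  1  1  2  2  2  2  2  2
 1  0  1  2  2  2  2  2  3  3
 1  0  1  2  2  2  2  2  3  4
 0  0  1  2  3  3  3  3  3  4
 0  0  1  2  3  4  4  4  4  4
 1  0  1  2  3  4  4  4  5  5
 1  0  1  2  3  4  4  4  5  6

4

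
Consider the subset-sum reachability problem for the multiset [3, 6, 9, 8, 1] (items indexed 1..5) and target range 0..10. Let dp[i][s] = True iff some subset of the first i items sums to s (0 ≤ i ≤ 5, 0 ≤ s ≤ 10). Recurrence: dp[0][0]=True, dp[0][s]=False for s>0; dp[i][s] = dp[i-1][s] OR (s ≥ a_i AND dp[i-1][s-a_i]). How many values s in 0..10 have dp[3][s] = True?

4

i\s   0   1   2   3   4   5   6   7   8   9  10
  0   T   F   F   F   F   F   F   F   F   F   F
  1   T   F   F   T   F   F   F   F   F   F   F
  2   T   F   F   T   F   F   T   F   F   T   F
  3   T   F   F   T   F   F   T   F   F   T   F
  4   T   F   F   T   F   F   T   F   T   T   F
  5   T   T   F   T   T   F   T   T   T   T   T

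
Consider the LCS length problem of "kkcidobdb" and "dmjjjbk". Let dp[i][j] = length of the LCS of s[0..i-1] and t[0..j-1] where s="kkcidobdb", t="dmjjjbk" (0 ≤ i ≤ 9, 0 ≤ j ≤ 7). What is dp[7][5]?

1

   ''  d  m  j  j  j  b  k
''  0  0  0  0  0  0  0  0
 k  0  0  0  0  0  0  0  1
 k  0  0  0  0  0  0  0  1
 c  0  0  0  0  0  0  0  1
 i  0  0  0  0  0  0  0  1
 d  0  1  1  1  1  1  1  1
 o  0  1  1  1  1  1  1  1
 b  0  1  1  1  1  1  2  2
 d  0  1  1  1  1  1  2  2
 b  0  1  1  1  1  1  2  2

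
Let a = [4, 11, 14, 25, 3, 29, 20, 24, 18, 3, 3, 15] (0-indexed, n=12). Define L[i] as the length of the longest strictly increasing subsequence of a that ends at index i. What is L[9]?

1

   i    0    1    2    3    4    5    6    7    8    9   10   11
a[i]    4   11   14   25    3   29   20   24   18    3    3   15
L[i]    1    2    3    4    1    5    4    5    4    1    1    4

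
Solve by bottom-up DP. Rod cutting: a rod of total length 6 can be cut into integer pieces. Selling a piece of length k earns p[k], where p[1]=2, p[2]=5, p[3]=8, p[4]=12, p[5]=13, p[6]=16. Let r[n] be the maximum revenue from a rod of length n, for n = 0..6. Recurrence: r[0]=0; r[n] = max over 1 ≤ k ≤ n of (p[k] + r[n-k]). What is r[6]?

   n    0    1    2    3    4    5    6
r[n]    0    2    5    8   12   14   17

17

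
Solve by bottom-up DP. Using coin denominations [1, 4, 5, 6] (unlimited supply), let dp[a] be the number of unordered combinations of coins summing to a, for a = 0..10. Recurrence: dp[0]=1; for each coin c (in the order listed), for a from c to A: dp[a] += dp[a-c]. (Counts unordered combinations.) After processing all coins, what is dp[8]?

after  coin     0     1     2     3     4     5     6     7     8     9    10
          1     1     1     1     1     1     1     1     1     1     1     1
          4     1     1     1     1     2     2     2     2     3     3     3
          5     1     1     1     1     2     3     3     3     4     5     6
          6     1     1     1     1     2     3     4     4     5     6     8

5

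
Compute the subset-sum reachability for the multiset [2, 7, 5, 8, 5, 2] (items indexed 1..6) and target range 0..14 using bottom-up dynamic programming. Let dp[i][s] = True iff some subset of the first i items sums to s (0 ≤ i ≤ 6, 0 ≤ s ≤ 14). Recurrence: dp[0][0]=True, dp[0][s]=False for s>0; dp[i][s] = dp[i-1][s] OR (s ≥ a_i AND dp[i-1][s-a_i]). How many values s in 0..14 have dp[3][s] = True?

7

i\s   0   1   2   3   4   5   6   7   8   9  10  11  12  13  14
  0   T   F   F   F   F   F   F   F   F   F   F   F   F   F   F
  1   T   F   T   F   F   F   F   F   F   F   F   F   F   F   F
  2   T   F   T   F   F   F   F   T   F   T   F   F   F   F   F
  3   T   F   T   F   F   T   F   T   F   T   F   F   T   F   T
  4   T   F   T   F   F   T   F   T   T   T   T   F   T   T   T
  5   T   F   T   F   F   T   F   T   T   T   T   F   T   T   T
  6   T   F   T   F   T   T   F   T   T   T   T   T   T   T   T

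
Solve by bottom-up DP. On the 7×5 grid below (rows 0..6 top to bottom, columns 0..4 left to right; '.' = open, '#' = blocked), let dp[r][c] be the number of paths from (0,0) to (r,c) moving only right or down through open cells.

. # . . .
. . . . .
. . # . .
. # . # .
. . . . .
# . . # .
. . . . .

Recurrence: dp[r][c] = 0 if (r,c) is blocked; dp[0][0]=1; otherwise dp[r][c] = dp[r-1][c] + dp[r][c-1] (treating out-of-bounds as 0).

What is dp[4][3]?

r\c   0   1   2   3   4
  0   1   0   0   0   0
  1   1   1   1   1   1
  2   1   2   0   1   2
  3   1   0   0   0   2
  4   1   1   1   1   3
  5   0   1   2   0   3
  6   0   1   3   3   6

1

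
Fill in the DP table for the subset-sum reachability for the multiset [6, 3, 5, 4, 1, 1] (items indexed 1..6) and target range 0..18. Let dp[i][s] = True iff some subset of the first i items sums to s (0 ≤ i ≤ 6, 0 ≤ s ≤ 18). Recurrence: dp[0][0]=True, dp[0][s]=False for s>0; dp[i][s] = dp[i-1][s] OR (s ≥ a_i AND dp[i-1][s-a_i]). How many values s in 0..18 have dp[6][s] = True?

19

i\s   0   1   2   3   4   5   6   7   8   9  10  11  12  13  14  15  16  17  18
  0   T   F   F   F   F   F   F   F   F   F   F   F   F   F   F   F   F   F   F
  1   T   F   F   F   F   F   T   F   F   F   F   F   F   F   F   F   F   F   F
  2   T   F   F   T   F   F   T   F   F   T   F   F   F   F   F   F   F   F   F
  3   T   F   F   T   F   T   T   F   T   T   F   T   F   F   T   F   F   F   F
  4   T   F   F   T   T   T   T   T   T   T   T   T   T   T   T   T   F   F   T
  5   T   T   F   T   T   T   T   T   T   T   T   T   T   T   T   T   T   F   T
  6   T   T   T   T   T   T   T   T   T   T   T   T   T   T   T   T   T   T   T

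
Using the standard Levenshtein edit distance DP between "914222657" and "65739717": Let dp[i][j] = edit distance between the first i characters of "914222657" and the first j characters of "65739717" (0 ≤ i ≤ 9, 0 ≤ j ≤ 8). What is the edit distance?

   ''  6  5  7  3  9  7  1  7
''  0  1  2  3  4  5  6  7  8
 9  1  1  2  3  4  4  5  6  7
 1  2  2  2  3  4  5  5  5  6
 4  3  3  3  3  4  5  6  6  6
 2  4  4  4  4  4  5  6  7  7
 2  5  5  5  5  5  5  6  7  8
 2  6  6  6  6  6  6  6  7  8
 6  7  6  7  7  7  7  7  7  8
 5  8  7  6  7  8  8  8  8  8
 7  9  8  7  6  7  8  8  9  8

8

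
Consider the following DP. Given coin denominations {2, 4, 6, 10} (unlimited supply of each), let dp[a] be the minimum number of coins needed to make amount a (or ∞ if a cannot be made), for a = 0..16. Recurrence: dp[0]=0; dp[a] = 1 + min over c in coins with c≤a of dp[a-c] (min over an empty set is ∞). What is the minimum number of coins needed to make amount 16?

2

 a  0  1  2  3  4  5  6  7  8  9 10 11 12 13 14 15 16
dp  0  -  1  -  1  -  1  -  2  -  1  -  2  -  2  -  2
(- denotes ∞ / unreachable)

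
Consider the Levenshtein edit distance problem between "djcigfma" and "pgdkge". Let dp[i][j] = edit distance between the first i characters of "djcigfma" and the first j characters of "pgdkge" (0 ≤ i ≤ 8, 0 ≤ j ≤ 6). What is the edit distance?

7

   ''  p  g  d  k  g  e
''  0  1  2  3  4  5  6
 d  1  1  2  2  3  4  5
 j  2  2  2  3  3  4  5
 c  3  3  3  3  4  4  5
 i  4  4  4  4  4  5  5
 g  5  5  4  5  5  4  5
 f  6  6  5  5  6  5  5
 m  7  7  6  6  6  6  6
 a  8  8  7  7  7  7  7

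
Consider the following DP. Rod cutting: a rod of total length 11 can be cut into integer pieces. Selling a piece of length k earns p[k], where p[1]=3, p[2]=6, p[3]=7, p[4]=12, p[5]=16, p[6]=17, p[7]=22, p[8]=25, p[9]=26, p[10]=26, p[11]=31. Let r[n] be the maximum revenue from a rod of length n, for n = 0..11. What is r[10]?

   n    0    1    2    3    4    5    6    7    8    9   10   11
r[n]    0    3    6    9   12   16   19   22   25   28   32   35

32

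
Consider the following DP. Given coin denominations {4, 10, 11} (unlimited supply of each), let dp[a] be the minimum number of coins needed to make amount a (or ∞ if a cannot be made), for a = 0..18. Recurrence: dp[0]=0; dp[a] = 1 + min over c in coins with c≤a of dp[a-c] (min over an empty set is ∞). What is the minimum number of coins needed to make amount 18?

3

 a  0  1  2  3  4  5  6  7  8  9 10 11 12 13 14 15 16 17 18
dp  0  -  -  -  1  -  -  -  2  -  1  1  3  -  2  2  4  -  3
(- denotes ∞ / unreachable)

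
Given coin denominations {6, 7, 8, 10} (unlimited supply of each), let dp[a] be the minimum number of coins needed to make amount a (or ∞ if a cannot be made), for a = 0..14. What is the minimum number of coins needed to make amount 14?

2

 a  0  1  2  3  4  5  6  7  8  9 10 11 12 13 14
dp  0  -  -  -  -  -  1  1  1  -  1  -  2  2  2
(- denotes ∞ / unreachable)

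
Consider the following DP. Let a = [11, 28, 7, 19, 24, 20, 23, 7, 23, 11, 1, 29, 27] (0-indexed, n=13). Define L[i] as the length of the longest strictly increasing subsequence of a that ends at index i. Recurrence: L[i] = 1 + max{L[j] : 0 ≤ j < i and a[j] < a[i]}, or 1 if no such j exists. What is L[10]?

   i    0    1    2    3    4    5    6    7    8    9   10   11   12
a[i]   11   28    7   19   24   20   23    7   23   11    1   29   27
L[i]    1    2    1    2    3    3    4    1    4    2    1    5    5

1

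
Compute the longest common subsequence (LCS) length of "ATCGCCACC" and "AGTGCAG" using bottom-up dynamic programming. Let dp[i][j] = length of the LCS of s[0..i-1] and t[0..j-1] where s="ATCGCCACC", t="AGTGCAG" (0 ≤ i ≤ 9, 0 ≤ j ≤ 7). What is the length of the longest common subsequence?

   ''  A  G  T  G  C  A  G
''  0  0  0  0  0  0  0  0
 A  0  1  1  1  1  1  1  1
 T  0  1  1  2  2  2  2  2
 C  0  1  1  2  2  3  3  3
 G  0  1  2  2  3  3  3  4
 C  0  1  2  2  3  4  4  4
 C  0  1  2  2  3  4  4  4
 A  0  1  2  2  3  4  5  5
 C  0  1  2  2  3  4  5  5
 C  0  1  2  2  3  4  5  5

5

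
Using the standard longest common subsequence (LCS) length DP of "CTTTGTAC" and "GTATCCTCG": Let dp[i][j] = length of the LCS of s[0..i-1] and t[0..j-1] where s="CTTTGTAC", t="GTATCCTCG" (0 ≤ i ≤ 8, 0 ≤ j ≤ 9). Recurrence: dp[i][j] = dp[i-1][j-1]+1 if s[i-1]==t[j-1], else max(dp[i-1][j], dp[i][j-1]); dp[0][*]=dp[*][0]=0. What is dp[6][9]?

4

   ''  G  T  A  T  C  C  T  C  G
''  0  0  0  0  0  0  0  0  0  0
 C  0  0  0  0  0  1  1  1  1  1
 T  0  0  1  1  1  1  1  2  2  2
 T  0  0  1  1  2  2  2  2  2  2
 T  0  0  1  1  2  2  2  3  3  3
 G  0  1  1  1  2  2  2  3  3  4
 T  0  1  2  2  2  2  2  3  3  4
 A  0  1  2  3  3  3  3  3  3  4
 C  0  1  2  3  3  4  4  4  4  4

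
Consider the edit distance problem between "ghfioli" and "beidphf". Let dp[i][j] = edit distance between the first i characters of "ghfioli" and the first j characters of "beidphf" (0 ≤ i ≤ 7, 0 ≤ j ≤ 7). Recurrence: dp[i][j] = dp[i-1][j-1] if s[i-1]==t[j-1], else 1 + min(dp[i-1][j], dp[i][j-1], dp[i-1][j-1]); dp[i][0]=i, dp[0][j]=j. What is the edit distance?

   ''  b  e  i  d  p  h  f
''  0  1  2  3  4  5  6  7
 g  1  1  2  3  4  5  6  7
 h  2  2  2  3  4  5  5  6
 f  3  3  3  3  4  5  6  5
 i  4  4  4  3  4  5  6  6
 o  5  5  5  4  4  5  6  7
 l  6  6  6  5  5  5  6  7
 i  7  7  7  6  6  6  6  7

7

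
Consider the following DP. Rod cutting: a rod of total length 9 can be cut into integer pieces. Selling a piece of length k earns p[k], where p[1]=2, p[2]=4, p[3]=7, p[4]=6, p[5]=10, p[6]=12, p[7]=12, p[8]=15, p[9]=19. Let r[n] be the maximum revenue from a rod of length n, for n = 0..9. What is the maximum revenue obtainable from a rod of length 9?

   n    0    1    2    3    4    5    6    7    8    9
r[n]    0    2    4    7    9   11   14   16   18   21

21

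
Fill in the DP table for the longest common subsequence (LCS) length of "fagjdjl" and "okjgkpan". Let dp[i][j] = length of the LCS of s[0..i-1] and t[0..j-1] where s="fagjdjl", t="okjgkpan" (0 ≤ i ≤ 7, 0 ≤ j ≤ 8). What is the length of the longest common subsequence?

   ''  o  k  j  g  k  p  a  n
''  0  0  0  0  0  0  0  0  0
 f  0  0  0  0  0  0  0  0  0
 a  0  0  0  0  0  0  0  1  1
 g  0  0  0  0  1  1  1  1  1
 j  0  0  0  1  1  1  1  1  1
 d  0  0  0  1  1  1  1  1  1
 j  0  0  0  1  1  1  1  1  1
 l  0  0  0  1  1  1  1  1  1

1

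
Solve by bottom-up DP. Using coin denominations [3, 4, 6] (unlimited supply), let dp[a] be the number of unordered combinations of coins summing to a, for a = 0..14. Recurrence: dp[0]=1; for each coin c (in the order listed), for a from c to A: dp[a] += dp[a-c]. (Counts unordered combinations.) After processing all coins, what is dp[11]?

after  coin     0     1     2     3     4     5     6     7     8     9    10    11    12    13    14
          3     1     0     0     1     0     0     1     0     0     1     0     0     1     0     0
          4     1     0     0     1     1     0     1     1     1     1     1     1     2     1     1
          6     1     0     0     1     1     0     2     1     1     2     2     1     4     2     2

1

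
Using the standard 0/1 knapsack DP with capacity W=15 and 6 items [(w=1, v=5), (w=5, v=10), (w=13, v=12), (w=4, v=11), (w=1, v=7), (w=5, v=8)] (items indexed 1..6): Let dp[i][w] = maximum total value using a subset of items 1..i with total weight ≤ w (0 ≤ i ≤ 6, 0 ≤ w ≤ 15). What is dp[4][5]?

i\w   0   1   2   3   4   5   6   7   8   9  10  11  12  13  14  15
  0   0   0   0   0   0   0   0   0   0   0   0   0   0   0   0   0
  1   0   5   5   5   5   5   5   5   5   5   5   5   5   5   5   5
  2   0   5   5   5   5  10  15  15  15  15  15  15  15  15  15  15
  3   0   5   5   5   5  10  15  15  15  15  15  15  15  15  17  17
  4   0   5   5   5  11  16  16  16  16  21  26  26  26  26  26  26
  5   0   7  12  12  12  18  23  23  23  23  28  33  33  33  33  33
  6   0   7  12  12  12  18  23  23  23  23  28  33  33  33  33  36

16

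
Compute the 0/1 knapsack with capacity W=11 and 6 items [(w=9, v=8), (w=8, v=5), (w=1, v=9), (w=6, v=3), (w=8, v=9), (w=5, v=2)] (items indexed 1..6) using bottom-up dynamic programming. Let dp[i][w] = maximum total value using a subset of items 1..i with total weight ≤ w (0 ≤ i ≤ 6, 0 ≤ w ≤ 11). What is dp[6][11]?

18

i\w   0   1   2   3   4   5   6   7   8   9  10  11
  0   0   0   0   0   0   0   0   0   0   0   0   0
  1   0   0   0   0   0   0   0   0   0   8   8   8
  2   0   0   0   0   0   0   0   0   5   8   8   8
  3   0   9   9   9   9   9   9   9   9  14  17  17
  4   0   9   9   9   9   9   9  12  12  14  17  17
  5   0   9   9   9   9   9   9  12  12  18  18  18
  6   0   9   9   9   9   9  11  12  12  18  18  18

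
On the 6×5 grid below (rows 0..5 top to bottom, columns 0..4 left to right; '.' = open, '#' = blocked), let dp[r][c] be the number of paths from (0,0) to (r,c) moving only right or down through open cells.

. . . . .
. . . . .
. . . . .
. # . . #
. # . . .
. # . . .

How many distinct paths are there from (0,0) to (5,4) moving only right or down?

50

r\c   0   1   2   3   4
  0   1   1   1   1   1
  1   1   2   3   4   5
  2   1   3   6  10  15
  3   1   0   6  16   0
  4   1   0   6  22  22
  5   1   0   6  28  50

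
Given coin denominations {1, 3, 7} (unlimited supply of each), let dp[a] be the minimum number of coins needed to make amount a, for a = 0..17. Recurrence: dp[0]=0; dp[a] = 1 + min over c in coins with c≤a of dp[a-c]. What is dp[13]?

 a  0  1  2  3  4  5  6  7  8  9 10 11 12 13 14 15 16 17
dp  0  1  2  1  2  3  2  1  2  3  2  3  4  3  2  3  4  3

3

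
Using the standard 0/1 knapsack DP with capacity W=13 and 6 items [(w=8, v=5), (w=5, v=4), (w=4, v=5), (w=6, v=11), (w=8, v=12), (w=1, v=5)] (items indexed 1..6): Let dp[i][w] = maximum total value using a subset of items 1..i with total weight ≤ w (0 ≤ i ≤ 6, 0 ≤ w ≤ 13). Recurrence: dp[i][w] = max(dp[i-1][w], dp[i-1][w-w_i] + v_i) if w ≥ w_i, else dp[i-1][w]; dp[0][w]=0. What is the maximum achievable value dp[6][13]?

22

i\w   0   1   2   3   4   5   6   7   8   9  10  11  12  13
  0   0   0   0   0   0   0   0   0   0   0   0   0   0   0
  1   0   0   0   0   0   0   0   0   5   5   5   5   5   5
  2   0   0   0   0   0   4   4   4   5   5   5   5   5   9
  3   0   0   0   0   5   5   5   5   5   9   9   9  10  10
  4   0   0   0   0   5   5  11  11  11  11  16  16  16  16
  5   0   0   0   0   5   5  11  11  12  12  16  16  17  17
  6   0   5   5   5   5  10  11  16  16  17  17  21  21  22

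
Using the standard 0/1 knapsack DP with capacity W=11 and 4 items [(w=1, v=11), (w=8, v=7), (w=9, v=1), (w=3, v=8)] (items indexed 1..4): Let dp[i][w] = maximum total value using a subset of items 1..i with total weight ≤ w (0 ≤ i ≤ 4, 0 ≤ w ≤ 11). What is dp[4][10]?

19

i\w   0   1   2   3   4   5   6   7   8   9  10  11
  0   0   0   0   0   0   0   0   0   0   0   0   0
  1   0  11  11  11  11  11  11  11  11  11  11  11
  2   0  11  11  11  11  11  11  11  11  18  18  18
  3   0  11  11  11  11  11  11  11  11  18  18  18
  4   0  11  11  11  19  19  19  19  19  19  19  19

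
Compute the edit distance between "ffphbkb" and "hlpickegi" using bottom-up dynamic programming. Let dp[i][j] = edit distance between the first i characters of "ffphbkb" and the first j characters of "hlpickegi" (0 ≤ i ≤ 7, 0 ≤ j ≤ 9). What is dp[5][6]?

5

   ''  h  l  p  i  c  k  e  g  i
''  0  1  2  3  4  5  6  7  8  9
 f  1  1  2  3  4  5  6  7  8  9
 f  2  2  2  3  4  5  6  7  8  9
 p  3  3  3  2  3  4  5  6  7  8
 h  4  3  4  3  3  4  5  6  7  8
 b  5  4  4  4  4  4  5  6  7  8
 k  6  5  5  5  5  5  4  5  6  7
 b  7  6  6  6  6  6  5  5  6  7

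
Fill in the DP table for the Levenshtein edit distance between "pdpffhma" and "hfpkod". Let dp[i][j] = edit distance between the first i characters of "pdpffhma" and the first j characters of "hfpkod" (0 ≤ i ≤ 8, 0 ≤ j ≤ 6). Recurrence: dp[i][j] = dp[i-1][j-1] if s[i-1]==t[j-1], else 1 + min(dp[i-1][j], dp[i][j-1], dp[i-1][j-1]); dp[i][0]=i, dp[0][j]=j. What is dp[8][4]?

7

   ''  h  f  p  k  o  d
''  0  1  2  3  4  5  6
 p  1  1  2  2  3  4  5
 d  2  2  2  3  3  4  4
 p  3  3  3  2  3  4  5
 f  4  4  3  3  3  4  5
 f  5  5  4  4  4  4  5
 h  6  5  5  5  5  5  5
 m  7  6  6  6  6  6  6
 a  8  7  7  7  7  7  7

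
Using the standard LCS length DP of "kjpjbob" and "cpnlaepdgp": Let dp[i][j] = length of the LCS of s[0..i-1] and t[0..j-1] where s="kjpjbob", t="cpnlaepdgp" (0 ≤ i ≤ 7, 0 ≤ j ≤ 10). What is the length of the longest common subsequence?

   ''  c  p  n  l  a  e  p  d  g  p
''  0  0  0  0  0  0  0  0  0  0  0
 k  0  0  0  0  0  0  0  0  0  0  0
 j  0  0  0  0  0  0  0  0  0  0  0
 p  0  0  1  1  1  1  1  1  1  1  1
 j  0  0  1  1  1  1  1  1  1  1  1
 b  0  0  1  1  1  1  1  1  1  1  1
 o  0  0  1  1  1  1  1  1  1  1  1
 b  0  0  1  1  1  1  1  1  1  1  1

1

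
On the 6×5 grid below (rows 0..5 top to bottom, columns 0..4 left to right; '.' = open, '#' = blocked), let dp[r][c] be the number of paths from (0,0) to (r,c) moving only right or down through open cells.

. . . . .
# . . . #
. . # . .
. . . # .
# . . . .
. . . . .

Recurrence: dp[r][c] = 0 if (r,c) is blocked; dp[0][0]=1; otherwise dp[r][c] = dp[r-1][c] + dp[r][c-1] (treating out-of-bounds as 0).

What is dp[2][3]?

r\c   0   1   2   3   4
  0   1   1   1   1   1
  1   0   1   2   3   0
  2   0   1   0   3   3
  3   0   1   1   0   3
  4   0   1   2   2   5
  5   0   1   3   5  10

3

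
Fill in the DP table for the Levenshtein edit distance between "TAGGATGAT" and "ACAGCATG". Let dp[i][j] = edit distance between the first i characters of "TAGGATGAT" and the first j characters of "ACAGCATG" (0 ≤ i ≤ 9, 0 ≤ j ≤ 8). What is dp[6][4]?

   ''  A  C  A  G  C  A  T  G
''  0  1  2  3  4  5  6  7  8
 T  1  1  2  3  4  5  6  6  7
 A  2  1  2  2  3  4  5  6  7
 G  3  2  2  3  2  3  4  5  6
 G  4  3  3  3  3  3  4  5  5
 A  5  4  4  3  4  4  3  4  5
 T  6  5  5  4  4  5  4  3  4
 G  7  6  6  5  4  5  5  4  3
 A  8  7  7  6  5  5  5  5  4
 T  9  8  8  7  6  6  6  5  5

4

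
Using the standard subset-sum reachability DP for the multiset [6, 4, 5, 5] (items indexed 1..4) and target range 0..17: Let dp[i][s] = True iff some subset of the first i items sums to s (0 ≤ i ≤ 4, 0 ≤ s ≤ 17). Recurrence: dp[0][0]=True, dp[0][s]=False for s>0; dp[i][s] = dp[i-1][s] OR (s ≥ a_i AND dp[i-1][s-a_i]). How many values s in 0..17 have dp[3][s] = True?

i\s   0   1   2   3   4   5   6   7   8   9  10  11  12  13  14  15  16  17
  0   T   F   F   F   F   F   F   F   F   F   F   F   F   F   F   F   F   F
  1   T   F   F   F   F   F   T   F   F   F   F   F   F   F   F   F   F   F
  2   T   F   F   F   T   F   T   F   F   F   T   F   F   F   F   F   F   F
  3   T   F   F   F   T   T   T   F   F   T   T   T   F   F   F   T   F   F
  4   T   F   F   F   T   T   T   F   F   T   T   T   F   F   T   T   T   F

8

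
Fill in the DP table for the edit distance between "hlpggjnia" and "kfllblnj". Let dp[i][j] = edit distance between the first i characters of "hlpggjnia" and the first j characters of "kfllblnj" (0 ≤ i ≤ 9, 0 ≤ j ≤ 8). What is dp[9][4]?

9

   ''  k  f  l  l  b  l  n  j
''  0  1  2  3  4  5  6  7  8
 h  1  1  2  3  4  5  6  7  8
 l  2  2  2  2  3  4  5  6  7
 p  3  3  3  3  3  4  5  6  7
 g  4  4  4  4  4  4  5  6  7
 g  5  5  5  5  5  5  5  6  7
 j  6  6  6  6  6  6  6  6  6
 n  7  7  7  7  7  7  7  6  7
 i  8  8  8  8  8  8  8  7  7
 a  9  9  9  9  9  9  9  8  8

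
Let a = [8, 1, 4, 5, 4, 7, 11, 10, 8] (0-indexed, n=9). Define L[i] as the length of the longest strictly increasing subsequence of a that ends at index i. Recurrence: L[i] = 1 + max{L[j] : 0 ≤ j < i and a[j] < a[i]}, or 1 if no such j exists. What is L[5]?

4

   i    0    1    2    3    4    5    6    7    8
a[i]    8    1    4    5    4    7   11   10    8
L[i]    1    1    2    3    2    4    5    5    5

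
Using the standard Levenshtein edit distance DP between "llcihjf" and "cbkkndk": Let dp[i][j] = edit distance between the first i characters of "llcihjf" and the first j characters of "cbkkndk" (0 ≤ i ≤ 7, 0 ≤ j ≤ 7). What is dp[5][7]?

7

   ''  c  b  k  k  n  d  k
''  0  1  2  3  4  5  6  7
 l  1  1  2  3  4  5  6  7
 l  2  2  2  3  4  5  6  7
 c  3  2  3  3  4  5  6  7
 i  4  3  3  4  4  5  6  7
 h  5  4  4  4  5  5  6  7
 j  6  5  5  5  5  6  6  7
 f  7  6  6  6  6  6  7  7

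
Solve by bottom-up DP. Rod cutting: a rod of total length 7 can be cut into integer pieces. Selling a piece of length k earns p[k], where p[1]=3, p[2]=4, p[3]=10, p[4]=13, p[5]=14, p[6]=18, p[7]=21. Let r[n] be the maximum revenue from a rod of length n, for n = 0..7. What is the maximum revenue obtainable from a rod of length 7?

23

   n    0    1    2    3    4    5    6    7
r[n]    0    3    6   10   13   16   20   23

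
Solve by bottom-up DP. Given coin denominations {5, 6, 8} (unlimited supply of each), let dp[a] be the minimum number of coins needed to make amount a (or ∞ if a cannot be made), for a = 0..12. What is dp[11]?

2

 a  0  1  2  3  4  5  6  7  8  9 10 11 12
dp  0  -  -  -  -  1  1  -  1  -  2  2  2
(- denotes ∞ / unreachable)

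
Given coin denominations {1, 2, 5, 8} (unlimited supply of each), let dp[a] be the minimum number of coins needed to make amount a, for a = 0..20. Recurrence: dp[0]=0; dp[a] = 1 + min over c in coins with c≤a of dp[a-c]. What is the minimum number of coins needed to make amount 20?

4

 a  0  1  2  3  4  5  6  7  8  9 10 11 12 13 14 15 16 17 18 19 20
dp  0  1  1  2  2  1  2  2  1  2  2  3  3  2  3  3  2  3  3  4  4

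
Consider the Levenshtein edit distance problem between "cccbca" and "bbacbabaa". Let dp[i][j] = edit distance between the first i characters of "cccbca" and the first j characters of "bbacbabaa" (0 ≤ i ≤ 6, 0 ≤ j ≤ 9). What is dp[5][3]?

   ''  b  b  a  c  b  a  b  a  a
''  0  1  2  3  4  5  6  7  8  9
 c  1  1  2  3  3  4  5  6  7  8
 c  2  2  2  3  3  4  5  6  7  8
 c  3  3  3  3  3  4  5  6  7  8
 b  4  3  3  4  4  3  4  5  6  7
 c  5  4  4  4  4  4  4  5  6  7
 a  6  5  5  4  5  5  4  5  5  6

4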